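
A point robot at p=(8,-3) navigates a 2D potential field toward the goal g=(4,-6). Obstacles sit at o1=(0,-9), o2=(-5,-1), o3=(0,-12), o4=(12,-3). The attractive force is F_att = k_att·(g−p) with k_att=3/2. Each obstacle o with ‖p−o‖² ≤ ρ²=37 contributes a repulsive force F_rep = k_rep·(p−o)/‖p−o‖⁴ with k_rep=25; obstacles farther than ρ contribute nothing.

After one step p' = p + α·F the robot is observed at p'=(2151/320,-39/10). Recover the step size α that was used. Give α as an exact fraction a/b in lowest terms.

F_att = 3/2·(g−p) = 3/2·(-4,-3) = (-6.0000,-4.5000)
o1: d²=100 > ρ²=37 → inactive
o2: d²=173 > ρ²=37 → inactive
o3: d²=145 > ρ²=37 → inactive
o4: d²=16 ≤ ρ²=37; F_rep = 25·(-4,0)/16² = (-0.3906,0.0000)
F = F_att + ΣF_rep = (-6.3906,-4.5000)
Δp = p'−p = (-1.2781,-0.9000); α = Δx/Fx = (-409/320) / (-409/64) = 1/5
check: Δy/Fy = (-9/10) / (-9/2) = 1/5 ✓

α = 1/5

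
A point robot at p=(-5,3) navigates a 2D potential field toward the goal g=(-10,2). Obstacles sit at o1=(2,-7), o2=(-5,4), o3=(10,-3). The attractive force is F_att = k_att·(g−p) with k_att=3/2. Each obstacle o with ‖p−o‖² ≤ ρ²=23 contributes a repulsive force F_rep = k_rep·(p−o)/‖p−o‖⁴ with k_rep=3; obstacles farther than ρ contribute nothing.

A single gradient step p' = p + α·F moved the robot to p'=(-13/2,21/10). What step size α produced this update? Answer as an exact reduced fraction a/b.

F_att = 3/2·(g−p) = 3/2·(-5,-1) = (-7.5000,-1.5000)
o1: d²=149 > ρ²=23 → inactive
o2: d²=1 ≤ ρ²=23; F_rep = 3·(0,-1)/1² = (0.0000,-3.0000)
o3: d²=261 > ρ²=23 → inactive
F = F_att + ΣF_rep = (-7.5000,-4.5000)
Δp = p'−p = (-1.5000,-0.9000); α = Δx/Fx = (-3/2) / (-15/2) = 1/5
check: Δy/Fy = (-9/10) / (-9/2) = 1/5 ✓

α = 1/5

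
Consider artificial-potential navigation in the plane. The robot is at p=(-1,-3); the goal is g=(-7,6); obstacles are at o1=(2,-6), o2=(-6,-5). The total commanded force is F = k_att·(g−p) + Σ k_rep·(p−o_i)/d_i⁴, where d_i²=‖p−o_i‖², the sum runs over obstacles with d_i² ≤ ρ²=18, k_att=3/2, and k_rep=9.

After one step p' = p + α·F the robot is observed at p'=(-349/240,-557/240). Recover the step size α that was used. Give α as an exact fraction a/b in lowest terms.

α = 1/20

F_att = 3/2·(g−p) = 3/2·(-6,9) = (-9.0000,13.5000)
o1: d²=18 ≤ ρ²=18; F_rep = 9·(-3,3)/18² = (-0.0833,0.0833)
o2: d²=29 > ρ²=18 → inactive
F = F_att + ΣF_rep = (-9.0833,13.5833)
Δp = p'−p = (-0.4542,0.6792); α = Δx/Fx = (-109/240) / (-109/12) = 1/20
check: Δy/Fy = (163/240) / (163/12) = 1/20 ✓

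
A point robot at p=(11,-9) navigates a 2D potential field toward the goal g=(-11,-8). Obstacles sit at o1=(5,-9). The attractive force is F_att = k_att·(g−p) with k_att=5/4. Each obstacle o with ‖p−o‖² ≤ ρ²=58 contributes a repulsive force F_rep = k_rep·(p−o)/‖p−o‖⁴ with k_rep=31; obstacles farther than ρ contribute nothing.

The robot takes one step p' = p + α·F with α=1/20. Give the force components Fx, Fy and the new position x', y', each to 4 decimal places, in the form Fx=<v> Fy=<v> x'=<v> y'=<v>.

F_att = 5/4·(g−p) = 5/4·(-22,1) = (-27.5000,1.2500)
o1: d²=36 ≤ ρ²=58; F_rep = 31·(6,0)/36² = (0.1435,0.0000)
F = F_att + ΣF_rep = (-27.3565,1.2500)
p' = p + 1/20·F = (9.6322,-8.9375)

Fx=-27.3565 Fy=1.2500 x'=9.6322 y'=-8.9375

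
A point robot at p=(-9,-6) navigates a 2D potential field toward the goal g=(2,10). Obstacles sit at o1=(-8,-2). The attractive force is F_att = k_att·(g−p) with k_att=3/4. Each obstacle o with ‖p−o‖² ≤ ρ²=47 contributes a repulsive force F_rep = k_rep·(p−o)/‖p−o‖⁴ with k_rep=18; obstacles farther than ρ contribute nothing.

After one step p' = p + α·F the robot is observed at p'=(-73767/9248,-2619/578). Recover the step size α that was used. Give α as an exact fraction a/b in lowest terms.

F_att = 3/4·(g−p) = 3/4·(11,16) = (8.2500,12.0000)
o1: d²=17 ≤ ρ²=47; F_rep = 18·(-1,-4)/17² = (-0.0623,-0.2491)
F = F_att + ΣF_rep = (8.1877,11.7509)
Δp = p'−p = (1.0235,1.4689); α = Δx/Fx = (9465/9248) / (9465/1156) = 1/8
check: Δy/Fy = (849/578) / (3396/289) = 1/8 ✓

α = 1/8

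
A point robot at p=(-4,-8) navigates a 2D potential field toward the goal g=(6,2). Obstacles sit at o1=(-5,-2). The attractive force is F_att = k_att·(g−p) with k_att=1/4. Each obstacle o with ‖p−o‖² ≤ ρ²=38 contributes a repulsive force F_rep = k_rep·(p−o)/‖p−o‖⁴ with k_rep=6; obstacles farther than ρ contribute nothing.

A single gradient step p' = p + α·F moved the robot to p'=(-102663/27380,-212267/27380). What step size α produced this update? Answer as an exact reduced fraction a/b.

F_att = 1/4·(g−p) = 1/4·(10,10) = (2.5000,2.5000)
o1: d²=37 ≤ ρ²=38; F_rep = 6·(1,-6)/37² = (0.0044,-0.0263)
F = F_att + ΣF_rep = (2.5044,2.4737)
Δp = p'−p = (0.2504,0.2474); α = Δx/Fx = (6857/27380) / (6857/2738) = 1/10
check: Δy/Fy = (6773/27380) / (6773/2738) = 1/10 ✓

α = 1/10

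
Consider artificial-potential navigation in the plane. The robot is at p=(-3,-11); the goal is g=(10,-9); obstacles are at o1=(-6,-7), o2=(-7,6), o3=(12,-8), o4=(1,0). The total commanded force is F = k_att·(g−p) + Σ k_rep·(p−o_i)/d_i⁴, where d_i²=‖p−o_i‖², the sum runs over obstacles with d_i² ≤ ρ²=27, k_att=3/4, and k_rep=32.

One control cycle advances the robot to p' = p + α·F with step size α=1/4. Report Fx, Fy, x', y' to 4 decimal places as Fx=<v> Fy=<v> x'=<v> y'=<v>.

Fx=9.9036 Fy=1.2952 x'=-0.5241 y'=-10.6762

F_att = 3/4·(g−p) = 3/4·(13,2) = (9.7500,1.5000)
o1: d²=25 ≤ ρ²=27; F_rep = 32·(3,-4)/25² = (0.1536,-0.2048)
o2: d²=305 > ρ²=27 → inactive
o3: d²=234 > ρ²=27 → inactive
o4: d²=137 > ρ²=27 → inactive
F = F_att + ΣF_rep = (9.9036,1.2952)
p' = p + 1/4·F = (-0.5241,-10.6762)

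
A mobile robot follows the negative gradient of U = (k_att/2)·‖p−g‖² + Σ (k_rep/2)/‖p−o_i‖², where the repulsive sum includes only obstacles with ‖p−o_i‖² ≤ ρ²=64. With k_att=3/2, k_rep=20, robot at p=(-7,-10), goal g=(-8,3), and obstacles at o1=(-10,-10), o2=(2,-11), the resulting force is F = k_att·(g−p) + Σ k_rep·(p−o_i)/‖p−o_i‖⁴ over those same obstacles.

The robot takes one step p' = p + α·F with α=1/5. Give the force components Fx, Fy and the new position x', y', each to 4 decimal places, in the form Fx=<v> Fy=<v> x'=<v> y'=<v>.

Fx=-0.7593 Fy=19.5000 x'=-7.1519 y'=-6.1000

F_att = 3/2·(g−p) = 3/2·(-1,13) = (-1.5000,19.5000)
o1: d²=9 ≤ ρ²=64; F_rep = 20·(3,0)/9² = (0.7407,0.0000)
o2: d²=82 > ρ²=64 → inactive
F = F_att + ΣF_rep = (-0.7593,19.5000)
p' = p + 1/5·F = (-7.1519,-6.1000)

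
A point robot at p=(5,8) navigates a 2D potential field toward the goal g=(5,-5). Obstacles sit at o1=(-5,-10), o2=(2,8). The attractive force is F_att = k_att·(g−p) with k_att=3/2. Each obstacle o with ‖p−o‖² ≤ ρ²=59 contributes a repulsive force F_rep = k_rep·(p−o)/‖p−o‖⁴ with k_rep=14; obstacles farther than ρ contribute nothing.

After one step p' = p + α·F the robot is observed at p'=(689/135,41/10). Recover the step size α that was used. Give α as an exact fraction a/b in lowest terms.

F_att = 3/2·(g−p) = 3/2·(0,-13) = (0.0000,-19.5000)
o1: d²=424 > ρ²=59 → inactive
o2: d²=9 ≤ ρ²=59; F_rep = 14·(3,0)/9² = (0.5185,0.0000)
F = F_att + ΣF_rep = (0.5185,-19.5000)
Δp = p'−p = (0.1037,-3.9000); α = Δx/Fx = (14/135) / (14/27) = 1/5
check: Δy/Fy = (-39/10) / (-39/2) = 1/5 ✓

α = 1/5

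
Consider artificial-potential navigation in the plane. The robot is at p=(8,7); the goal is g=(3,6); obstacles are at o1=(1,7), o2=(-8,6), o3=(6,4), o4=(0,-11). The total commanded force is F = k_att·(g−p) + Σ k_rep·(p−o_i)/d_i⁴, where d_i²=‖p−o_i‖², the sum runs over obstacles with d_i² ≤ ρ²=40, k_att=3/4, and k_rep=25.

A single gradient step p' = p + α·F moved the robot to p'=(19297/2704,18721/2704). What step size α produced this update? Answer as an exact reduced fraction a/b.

α = 1/4

F_att = 3/4·(g−p) = 3/4·(-5,-1) = (-3.7500,-0.7500)
o1: d²=49 > ρ²=40 → inactive
o2: d²=257 > ρ²=40 → inactive
o3: d²=13 ≤ ρ²=40; F_rep = 25·(2,3)/13² = (0.2959,0.4438)
o4: d²=388 > ρ²=40 → inactive
F = F_att + ΣF_rep = (-3.4541,-0.3062)
Δp = p'−p = (-0.8635,-0.0766); α = Δx/Fx = (-2335/2704) / (-2335/676) = 1/4
check: Δy/Fy = (-207/2704) / (-207/676) = 1/4 ✓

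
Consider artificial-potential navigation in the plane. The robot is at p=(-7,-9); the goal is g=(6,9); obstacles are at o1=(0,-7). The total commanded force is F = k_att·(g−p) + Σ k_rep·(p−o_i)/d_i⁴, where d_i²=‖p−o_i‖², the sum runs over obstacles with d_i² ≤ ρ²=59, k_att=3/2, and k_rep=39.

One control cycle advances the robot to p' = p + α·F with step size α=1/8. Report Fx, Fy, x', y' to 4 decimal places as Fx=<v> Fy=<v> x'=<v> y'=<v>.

Fx=19.4028 Fy=26.9722 x'=-4.5746 y'=-5.6285

F_att = 3/2·(g−p) = 3/2·(13,18) = (19.5000,27.0000)
o1: d²=53 ≤ ρ²=59; F_rep = 39·(-7,-2)/53² = (-0.0972,-0.0278)
F = F_att + ΣF_rep = (19.4028,26.9722)
p' = p + 1/8·F = (-4.5746,-5.6285)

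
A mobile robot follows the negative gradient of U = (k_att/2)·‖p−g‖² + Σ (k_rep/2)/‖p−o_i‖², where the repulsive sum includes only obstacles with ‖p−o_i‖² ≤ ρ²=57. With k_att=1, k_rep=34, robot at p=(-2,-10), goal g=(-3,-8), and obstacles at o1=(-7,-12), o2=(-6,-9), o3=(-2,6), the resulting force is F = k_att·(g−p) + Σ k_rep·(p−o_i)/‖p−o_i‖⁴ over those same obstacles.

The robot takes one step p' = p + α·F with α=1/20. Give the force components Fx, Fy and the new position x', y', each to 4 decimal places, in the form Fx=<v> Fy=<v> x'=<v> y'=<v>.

Fx=-0.3273 Fy=1.9632 x'=-2.0164 y'=-9.9018

F_att = 1·(g−p) = 1·(-1,2) = (-1.0000,2.0000)
o1: d²=29 ≤ ρ²=57; F_rep = 34·(5,2)/29² = (0.2021,0.0809)
o2: d²=17 ≤ ρ²=57; F_rep = 34·(4,-1)/17² = (0.4706,-0.1176)
o3: d²=256 > ρ²=57 → inactive
F = F_att + ΣF_rep = (-0.3273,1.9632)
p' = p + 1/20·F = (-2.0164,-9.9018)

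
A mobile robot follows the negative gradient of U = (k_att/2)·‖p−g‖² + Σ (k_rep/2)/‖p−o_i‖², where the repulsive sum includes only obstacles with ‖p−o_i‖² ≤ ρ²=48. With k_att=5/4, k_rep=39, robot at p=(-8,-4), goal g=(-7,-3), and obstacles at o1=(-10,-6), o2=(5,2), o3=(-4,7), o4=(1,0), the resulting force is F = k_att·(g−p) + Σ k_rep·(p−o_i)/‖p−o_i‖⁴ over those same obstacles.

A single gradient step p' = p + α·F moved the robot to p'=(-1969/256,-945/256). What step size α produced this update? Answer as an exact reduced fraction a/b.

F_att = 5/4·(g−p) = 5/4·(1,1) = (1.2500,1.2500)
o1: d²=8 ≤ ρ²=48; F_rep = 39·(2,2)/8² = (1.2188,1.2188)
o2: d²=205 > ρ²=48 → inactive
o3: d²=137 > ρ²=48 → inactive
o4: d²=97 > ρ²=48 → inactive
F = F_att + ΣF_rep = (2.4688,2.4688)
Δp = p'−p = (0.3086,0.3086); α = Δx/Fx = (79/256) / (79/32) = 1/8
check: Δy/Fy = (79/256) / (79/32) = 1/8 ✓

α = 1/8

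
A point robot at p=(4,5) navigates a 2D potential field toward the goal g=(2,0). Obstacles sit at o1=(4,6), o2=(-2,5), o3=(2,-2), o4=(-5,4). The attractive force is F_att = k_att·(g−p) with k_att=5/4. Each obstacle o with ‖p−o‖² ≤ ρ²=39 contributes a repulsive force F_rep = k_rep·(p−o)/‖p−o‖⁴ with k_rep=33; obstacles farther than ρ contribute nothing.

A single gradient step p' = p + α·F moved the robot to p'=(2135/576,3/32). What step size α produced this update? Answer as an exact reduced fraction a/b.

F_att = 5/4·(g−p) = 5/4·(-2,-5) = (-2.5000,-6.2500)
o1: d²=1 ≤ ρ²=39; F_rep = 33·(0,-1)/1² = (0.0000,-33.0000)
o2: d²=36 ≤ ρ²=39; F_rep = 33·(6,0)/36² = (0.1528,0.0000)
o3: d²=53 > ρ²=39 → inactive
o4: d²=82 > ρ²=39 → inactive
F = F_att + ΣF_rep = (-2.3472,-39.2500)
Δp = p'−p = (-0.2934,-4.9062); α = Δx/Fx = (-169/576) / (-169/72) = 1/8
check: Δy/Fy = (-157/32) / (-157/4) = 1/8 ✓

α = 1/8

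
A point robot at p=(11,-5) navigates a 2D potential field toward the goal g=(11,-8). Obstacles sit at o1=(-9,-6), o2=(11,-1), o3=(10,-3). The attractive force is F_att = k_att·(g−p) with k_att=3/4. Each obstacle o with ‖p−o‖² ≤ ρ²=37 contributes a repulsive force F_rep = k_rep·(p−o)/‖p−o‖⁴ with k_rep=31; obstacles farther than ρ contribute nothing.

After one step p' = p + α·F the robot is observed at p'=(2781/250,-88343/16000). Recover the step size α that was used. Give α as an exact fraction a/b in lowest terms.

F_att = 3/4·(g−p) = 3/4·(0,-3) = (0.0000,-2.2500)
o1: d²=401 > ρ²=37 → inactive
o2: d²=16 ≤ ρ²=37; F_rep = 31·(0,-4)/16² = (0.0000,-0.4844)
o3: d²=5 ≤ ρ²=37; F_rep = 31·(1,-2)/5² = (1.2400,-2.4800)
F = F_att + ΣF_rep = (1.2400,-5.2144)
Δp = p'−p = (0.1240,-0.5214); α = Δx/Fx = (31/250) / (31/25) = 1/10
check: Δy/Fy = (-8343/16000) / (-8343/1600) = 1/10 ✓

α = 1/10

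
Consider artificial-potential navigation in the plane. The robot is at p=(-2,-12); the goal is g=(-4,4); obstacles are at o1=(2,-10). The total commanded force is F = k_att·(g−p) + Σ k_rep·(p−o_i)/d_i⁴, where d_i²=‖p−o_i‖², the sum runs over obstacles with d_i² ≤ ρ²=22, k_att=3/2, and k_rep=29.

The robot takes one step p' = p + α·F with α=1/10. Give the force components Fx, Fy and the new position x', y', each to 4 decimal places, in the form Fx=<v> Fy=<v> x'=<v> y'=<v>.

Fx=-3.2900 Fy=23.8550 x'=-2.3290 y'=-9.6145

F_att = 3/2·(g−p) = 3/2·(-2,16) = (-3.0000,24.0000)
o1: d²=20 ≤ ρ²=22; F_rep = 29·(-4,-2)/20² = (-0.2900,-0.1450)
F = F_att + ΣF_rep = (-3.2900,23.8550)
p' = p + 1/10·F = (-2.3290,-9.6145)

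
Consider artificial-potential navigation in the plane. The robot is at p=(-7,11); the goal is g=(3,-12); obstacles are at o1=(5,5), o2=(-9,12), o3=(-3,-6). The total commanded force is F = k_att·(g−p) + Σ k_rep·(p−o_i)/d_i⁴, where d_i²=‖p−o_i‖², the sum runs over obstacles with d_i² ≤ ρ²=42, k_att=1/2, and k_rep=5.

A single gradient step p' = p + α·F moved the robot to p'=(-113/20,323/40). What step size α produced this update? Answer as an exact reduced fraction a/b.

α = 1/4

F_att = 1/2·(g−p) = 1/2·(10,-23) = (5.0000,-11.5000)
o1: d²=180 > ρ²=42 → inactive
o2: d²=5 ≤ ρ²=42; F_rep = 5·(2,-1)/5² = (0.4000,-0.2000)
o3: d²=305 > ρ²=42 → inactive
F = F_att + ΣF_rep = (5.4000,-11.7000)
Δp = p'−p = (1.3500,-2.9250); α = Δx/Fx = (27/20) / (27/5) = 1/4
check: Δy/Fy = (-117/40) / (-117/10) = 1/4 ✓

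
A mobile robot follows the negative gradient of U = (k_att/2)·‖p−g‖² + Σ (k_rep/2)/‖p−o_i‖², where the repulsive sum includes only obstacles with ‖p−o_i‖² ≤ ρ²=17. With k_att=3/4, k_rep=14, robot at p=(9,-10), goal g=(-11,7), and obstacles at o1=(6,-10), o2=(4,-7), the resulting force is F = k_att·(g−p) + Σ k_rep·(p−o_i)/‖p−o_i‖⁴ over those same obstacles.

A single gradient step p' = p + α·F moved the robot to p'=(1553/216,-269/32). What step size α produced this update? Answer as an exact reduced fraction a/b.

F_att = 3/4·(g−p) = 3/4·(-20,17) = (-15.0000,12.7500)
o1: d²=9 ≤ ρ²=17; F_rep = 14·(3,0)/9² = (0.5185,0.0000)
o2: d²=34 > ρ²=17 → inactive
F = F_att + ΣF_rep = (-14.4815,12.7500)
Δp = p'−p = (-1.8102,1.5938); α = Δx/Fx = (-391/216) / (-391/27) = 1/8
check: Δy/Fy = (51/32) / (51/4) = 1/8 ✓

α = 1/8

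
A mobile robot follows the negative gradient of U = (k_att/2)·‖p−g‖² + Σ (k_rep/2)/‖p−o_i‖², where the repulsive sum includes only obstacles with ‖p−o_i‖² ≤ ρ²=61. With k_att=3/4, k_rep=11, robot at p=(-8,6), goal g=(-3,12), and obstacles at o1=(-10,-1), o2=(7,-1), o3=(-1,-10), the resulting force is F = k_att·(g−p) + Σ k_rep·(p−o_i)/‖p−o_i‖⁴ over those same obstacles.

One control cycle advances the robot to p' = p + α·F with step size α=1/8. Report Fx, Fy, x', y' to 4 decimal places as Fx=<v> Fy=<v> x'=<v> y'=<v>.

F_att = 3/4·(g−p) = 3/4·(5,6) = (3.7500,4.5000)
o1: d²=53 ≤ ρ²=61; F_rep = 11·(2,7)/53² = (0.0078,0.0274)
o2: d²=274 > ρ²=61 → inactive
o3: d²=305 > ρ²=61 → inactive
F = F_att + ΣF_rep = (3.7578,4.5274)
p' = p + 1/8·F = (-7.5303,6.5659)

Fx=3.7578 Fy=4.5274 x'=-7.5303 y'=6.5659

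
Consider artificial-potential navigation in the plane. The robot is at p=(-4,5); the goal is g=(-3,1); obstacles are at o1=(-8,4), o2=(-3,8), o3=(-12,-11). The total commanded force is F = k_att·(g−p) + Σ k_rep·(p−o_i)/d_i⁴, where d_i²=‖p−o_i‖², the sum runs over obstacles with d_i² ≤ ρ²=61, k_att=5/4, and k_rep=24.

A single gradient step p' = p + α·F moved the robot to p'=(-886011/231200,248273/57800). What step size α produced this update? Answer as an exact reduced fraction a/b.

F_att = 5/4·(g−p) = 5/4·(1,-4) = (1.2500,-5.0000)
o1: d²=17 ≤ ρ²=61; F_rep = 24·(4,1)/17² = (0.3322,0.0830)
o2: d²=10 ≤ ρ²=61; F_rep = 24·(-1,-3)/10² = (-0.2400,-0.7200)
o3: d²=320 > ρ²=61 → inactive
F = F_att + ΣF_rep = (1.3422,-5.6370)
Δp = p'−p = (0.1678,-0.7046); α = Δx/Fx = (38789/231200) / (38789/28900) = 1/8
check: Δy/Fy = (-40727/57800) / (-40727/7225) = 1/8 ✓

α = 1/8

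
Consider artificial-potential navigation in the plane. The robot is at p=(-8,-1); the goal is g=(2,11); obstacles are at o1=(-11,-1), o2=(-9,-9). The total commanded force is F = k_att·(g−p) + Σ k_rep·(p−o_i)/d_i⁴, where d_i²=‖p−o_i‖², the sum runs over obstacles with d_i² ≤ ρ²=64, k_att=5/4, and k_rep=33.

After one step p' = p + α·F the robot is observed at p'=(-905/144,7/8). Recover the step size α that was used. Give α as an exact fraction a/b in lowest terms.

F_att = 5/4·(g−p) = 5/4·(10,12) = (12.5000,15.0000)
o1: d²=9 ≤ ρ²=64; F_rep = 33·(3,0)/9² = (1.2222,0.0000)
o2: d²=65 > ρ²=64 → inactive
F = F_att + ΣF_rep = (13.7222,15.0000)
Δp = p'−p = (1.7153,1.8750); α = Δx/Fx = (247/144) / (247/18) = 1/8
check: Δy/Fy = (15/8) / (15) = 1/8 ✓

α = 1/8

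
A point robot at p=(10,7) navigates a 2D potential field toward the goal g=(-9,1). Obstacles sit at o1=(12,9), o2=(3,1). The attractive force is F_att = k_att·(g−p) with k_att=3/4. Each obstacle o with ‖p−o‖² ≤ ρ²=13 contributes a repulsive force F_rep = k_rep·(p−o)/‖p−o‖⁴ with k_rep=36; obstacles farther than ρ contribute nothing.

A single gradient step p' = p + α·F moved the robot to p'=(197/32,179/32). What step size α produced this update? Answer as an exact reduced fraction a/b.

α = 1/4

F_att = 3/4·(g−p) = 3/4·(-19,-6) = (-14.2500,-4.5000)
o1: d²=8 ≤ ρ²=13; F_rep = 36·(-2,-2)/8² = (-1.1250,-1.1250)
o2: d²=85 > ρ²=13 → inactive
F = F_att + ΣF_rep = (-15.3750,-5.6250)
Δp = p'−p = (-3.8438,-1.4062); α = Δx/Fx = (-123/32) / (-123/8) = 1/4
check: Δy/Fy = (-45/32) / (-45/8) = 1/4 ✓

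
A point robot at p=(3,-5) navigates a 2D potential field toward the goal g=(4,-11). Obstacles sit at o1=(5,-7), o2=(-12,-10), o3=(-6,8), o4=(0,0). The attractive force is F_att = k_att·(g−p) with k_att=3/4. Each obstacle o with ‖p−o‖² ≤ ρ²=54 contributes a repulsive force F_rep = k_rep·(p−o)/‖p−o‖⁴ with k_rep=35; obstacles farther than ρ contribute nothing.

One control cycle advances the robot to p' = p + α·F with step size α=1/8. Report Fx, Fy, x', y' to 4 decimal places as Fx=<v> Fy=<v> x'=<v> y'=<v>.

F_att = 3/4·(g−p) = 3/4·(1,-6) = (0.7500,-4.5000)
o1: d²=8 ≤ ρ²=54; F_rep = 35·(-2,2)/8² = (-1.0938,1.0938)
o2: d²=250 > ρ²=54 → inactive
o3: d²=250 > ρ²=54 → inactive
o4: d²=34 ≤ ρ²=54; F_rep = 35·(3,-5)/34² = (0.0908,-0.1514)
F = F_att + ΣF_rep = (-0.2529,-3.5576)
p' = p + 1/8·F = (2.9684,-5.4447)

Fx=-0.2529 Fy=-3.5576 x'=2.9684 y'=-5.4447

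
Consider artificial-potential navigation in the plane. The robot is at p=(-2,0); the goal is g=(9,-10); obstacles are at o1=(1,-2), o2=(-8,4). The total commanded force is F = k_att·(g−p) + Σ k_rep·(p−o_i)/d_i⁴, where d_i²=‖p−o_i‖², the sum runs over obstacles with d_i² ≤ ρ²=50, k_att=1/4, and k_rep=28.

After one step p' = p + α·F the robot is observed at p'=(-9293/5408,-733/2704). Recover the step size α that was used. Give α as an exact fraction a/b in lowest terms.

α = 1/8

F_att = 1/4·(g−p) = 1/4·(11,-10) = (2.7500,-2.5000)
o1: d²=13 ≤ ρ²=50; F_rep = 28·(-3,2)/13² = (-0.4970,0.3314)
o2: d²=52 > ρ²=50 → inactive
F = F_att + ΣF_rep = (2.2530,-2.1686)
Δp = p'−p = (0.2816,-0.2711); α = Δx/Fx = (1523/5408) / (1523/676) = 1/8
check: Δy/Fy = (-733/2704) / (-733/338) = 1/8 ✓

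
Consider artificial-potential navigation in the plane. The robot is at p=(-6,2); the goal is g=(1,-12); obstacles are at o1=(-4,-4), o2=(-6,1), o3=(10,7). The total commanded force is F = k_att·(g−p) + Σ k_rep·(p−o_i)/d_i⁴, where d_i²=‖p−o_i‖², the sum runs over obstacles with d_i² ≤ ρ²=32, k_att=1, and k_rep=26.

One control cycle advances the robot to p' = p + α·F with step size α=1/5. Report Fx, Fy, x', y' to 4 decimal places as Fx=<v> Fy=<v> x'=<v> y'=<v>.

Fx=7.0000 Fy=12.0000 x'=-4.6000 y'=4.4000

F_att = 1·(g−p) = 1·(7,-14) = (7.0000,-14.0000)
o1: d²=40 > ρ²=32 → inactive
o2: d²=1 ≤ ρ²=32; F_rep = 26·(0,1)/1² = (0.0000,26.0000)
o3: d²=281 > ρ²=32 → inactive
F = F_att + ΣF_rep = (7.0000,12.0000)
p' = p + 1/5·F = (-4.6000,4.4000)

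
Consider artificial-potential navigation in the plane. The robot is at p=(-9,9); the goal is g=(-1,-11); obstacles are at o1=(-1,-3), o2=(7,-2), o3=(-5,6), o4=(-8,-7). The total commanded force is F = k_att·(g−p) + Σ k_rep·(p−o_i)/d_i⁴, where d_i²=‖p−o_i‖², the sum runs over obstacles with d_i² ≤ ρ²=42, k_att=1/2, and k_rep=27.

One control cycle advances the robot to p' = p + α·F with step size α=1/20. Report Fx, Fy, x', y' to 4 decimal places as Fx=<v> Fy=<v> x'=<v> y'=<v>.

F_att = 1/2·(g−p) = 1/2·(8,-20) = (4.0000,-10.0000)
o1: d²=208 > ρ²=42 → inactive
o2: d²=377 > ρ²=42 → inactive
o3: d²=25 ≤ ρ²=42; F_rep = 27·(-4,3)/25² = (-0.1728,0.1296)
o4: d²=257 > ρ²=42 → inactive
F = F_att + ΣF_rep = (3.8272,-9.8704)
p' = p + 1/20·F = (-8.8086,8.5065)

Fx=3.8272 Fy=-9.8704 x'=-8.8086 y'=8.5065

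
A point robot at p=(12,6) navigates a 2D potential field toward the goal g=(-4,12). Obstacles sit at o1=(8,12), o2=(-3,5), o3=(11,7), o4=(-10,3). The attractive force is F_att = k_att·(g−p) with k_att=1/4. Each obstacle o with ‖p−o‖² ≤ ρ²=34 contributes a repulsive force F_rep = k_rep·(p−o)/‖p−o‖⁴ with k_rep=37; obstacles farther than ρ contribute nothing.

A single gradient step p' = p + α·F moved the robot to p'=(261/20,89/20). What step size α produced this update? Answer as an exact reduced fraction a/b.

F_att = 1/4·(g−p) = 1/4·(-16,6) = (-4.0000,1.5000)
o1: d²=52 > ρ²=34 → inactive
o2: d²=226 > ρ²=34 → inactive
o3: d²=2 ≤ ρ²=34; F_rep = 37·(1,-1)/2² = (9.2500,-9.2500)
o4: d²=493 > ρ²=34 → inactive
F = F_att + ΣF_rep = (5.2500,-7.7500)
Δp = p'−p = (1.0500,-1.5500); α = Δx/Fx = (21/20) / (21/4) = 1/5
check: Δy/Fy = (-31/20) / (-31/4) = 1/5 ✓

α = 1/5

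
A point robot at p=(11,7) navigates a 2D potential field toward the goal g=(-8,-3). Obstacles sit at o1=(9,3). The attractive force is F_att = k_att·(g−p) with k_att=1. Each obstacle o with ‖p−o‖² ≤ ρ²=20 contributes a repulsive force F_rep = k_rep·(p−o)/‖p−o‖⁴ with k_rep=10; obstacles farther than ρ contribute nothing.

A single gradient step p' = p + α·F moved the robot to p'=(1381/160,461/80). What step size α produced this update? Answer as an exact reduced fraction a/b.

α = 1/8

F_att = 1·(g−p) = 1·(-19,-10) = (-19.0000,-10.0000)
o1: d²=20 ≤ ρ²=20; F_rep = 10·(2,4)/20² = (0.0500,0.1000)
F = F_att + ΣF_rep = (-18.9500,-9.9000)
Δp = p'−p = (-2.3687,-1.2375); α = Δx/Fx = (-379/160) / (-379/20) = 1/8
check: Δy/Fy = (-99/80) / (-99/10) = 1/8 ✓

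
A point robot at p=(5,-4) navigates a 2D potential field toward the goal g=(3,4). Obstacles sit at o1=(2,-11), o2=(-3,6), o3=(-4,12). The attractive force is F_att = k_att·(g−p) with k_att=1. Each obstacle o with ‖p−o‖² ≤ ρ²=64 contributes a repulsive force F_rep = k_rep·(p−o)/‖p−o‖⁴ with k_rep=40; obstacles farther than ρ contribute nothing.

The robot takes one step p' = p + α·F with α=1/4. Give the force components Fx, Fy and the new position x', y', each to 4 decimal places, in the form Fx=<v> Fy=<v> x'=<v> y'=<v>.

Fx=-1.9643 Fy=8.0832 x'=4.5089 y'=-1.9792

F_att = 1·(g−p) = 1·(-2,8) = (-2.0000,8.0000)
o1: d²=58 ≤ ρ²=64; F_rep = 40·(3,7)/58² = (0.0357,0.0832)
o2: d²=164 > ρ²=64 → inactive
o3: d²=337 > ρ²=64 → inactive
F = F_att + ΣF_rep = (-1.9643,8.0832)
p' = p + 1/4·F = (4.5089,-1.9792)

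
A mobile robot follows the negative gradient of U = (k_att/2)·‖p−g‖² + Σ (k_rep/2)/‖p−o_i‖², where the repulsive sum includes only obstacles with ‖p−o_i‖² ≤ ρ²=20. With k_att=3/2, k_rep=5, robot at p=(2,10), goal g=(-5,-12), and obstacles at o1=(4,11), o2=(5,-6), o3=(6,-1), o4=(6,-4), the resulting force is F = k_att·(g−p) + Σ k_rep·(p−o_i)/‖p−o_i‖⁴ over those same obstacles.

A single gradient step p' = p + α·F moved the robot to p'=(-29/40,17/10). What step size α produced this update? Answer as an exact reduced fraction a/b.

α = 1/4

F_att = 3/2·(g−p) = 3/2·(-7,-22) = (-10.5000,-33.0000)
o1: d²=5 ≤ ρ²=20; F_rep = 5·(-2,-1)/5² = (-0.4000,-0.2000)
o2: d²=265 > ρ²=20 → inactive
o3: d²=137 > ρ²=20 → inactive
o4: d²=212 > ρ²=20 → inactive
F = F_att + ΣF_rep = (-10.9000,-33.2000)
Δp = p'−p = (-2.7250,-8.3000); α = Δx/Fx = (-109/40) / (-109/10) = 1/4
check: Δy/Fy = (-83/10) / (-166/5) = 1/4 ✓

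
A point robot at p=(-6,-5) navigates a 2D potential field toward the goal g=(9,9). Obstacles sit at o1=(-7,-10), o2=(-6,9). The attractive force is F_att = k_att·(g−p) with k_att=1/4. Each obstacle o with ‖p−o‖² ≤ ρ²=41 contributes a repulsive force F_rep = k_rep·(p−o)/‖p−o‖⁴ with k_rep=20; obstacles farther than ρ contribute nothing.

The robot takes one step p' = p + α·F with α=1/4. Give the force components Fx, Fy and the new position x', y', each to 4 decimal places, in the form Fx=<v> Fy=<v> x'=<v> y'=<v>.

F_att = 1/4·(g−p) = 1/4·(15,14) = (3.7500,3.5000)
o1: d²=26 ≤ ρ²=41; F_rep = 20·(1,5)/26² = (0.0296,0.1479)
o2: d²=196 > ρ²=41 → inactive
F = F_att + ΣF_rep = (3.7796,3.6479)
p' = p + 1/4·F = (-5.0551,-4.0880)

Fx=3.7796 Fy=3.6479 x'=-5.0551 y'=-4.0880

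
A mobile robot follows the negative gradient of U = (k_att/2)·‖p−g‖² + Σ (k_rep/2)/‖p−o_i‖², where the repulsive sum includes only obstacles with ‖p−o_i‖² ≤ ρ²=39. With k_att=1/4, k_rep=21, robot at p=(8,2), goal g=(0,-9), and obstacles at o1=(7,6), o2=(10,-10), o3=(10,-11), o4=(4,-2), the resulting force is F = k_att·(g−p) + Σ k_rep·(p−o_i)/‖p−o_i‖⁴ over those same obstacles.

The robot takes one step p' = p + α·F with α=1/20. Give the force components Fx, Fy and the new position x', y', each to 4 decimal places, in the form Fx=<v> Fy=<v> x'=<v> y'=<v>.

Fx=-1.8453 Fy=-2.9586 x'=7.9077 y'=1.8521

F_att = 1/4·(g−p) = 1/4·(-8,-11) = (-2.0000,-2.7500)
o1: d²=17 ≤ ρ²=39; F_rep = 21·(1,-4)/17² = (0.0727,-0.2907)
o2: d²=148 > ρ²=39 → inactive
o3: d²=173 > ρ²=39 → inactive
o4: d²=32 ≤ ρ²=39; F_rep = 21·(4,4)/32² = (0.0820,0.0820)
F = F_att + ΣF_rep = (-1.8453,-2.9586)
p' = p + 1/20·F = (7.9077,1.8521)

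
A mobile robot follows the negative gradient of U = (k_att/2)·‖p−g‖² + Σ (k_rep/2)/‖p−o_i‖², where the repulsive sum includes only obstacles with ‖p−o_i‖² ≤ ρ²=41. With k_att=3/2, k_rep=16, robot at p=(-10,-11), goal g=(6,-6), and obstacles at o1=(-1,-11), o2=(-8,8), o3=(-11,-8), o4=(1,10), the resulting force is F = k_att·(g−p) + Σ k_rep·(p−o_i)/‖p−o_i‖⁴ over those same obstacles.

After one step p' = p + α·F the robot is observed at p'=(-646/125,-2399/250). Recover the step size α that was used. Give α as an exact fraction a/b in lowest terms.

α = 1/5

F_att = 3/2·(g−p) = 3/2·(16,5) = (24.0000,7.5000)
o1: d²=81 > ρ²=41 → inactive
o2: d²=365 > ρ²=41 → inactive
o3: d²=10 ≤ ρ²=41; F_rep = 16·(1,-3)/10² = (0.1600,-0.4800)
o4: d²=562 > ρ²=41 → inactive
F = F_att + ΣF_rep = (24.1600,7.0200)
Δp = p'−p = (4.8320,1.4040); α = Δx/Fx = (604/125) / (604/25) = 1/5
check: Δy/Fy = (351/250) / (351/50) = 1/5 ✓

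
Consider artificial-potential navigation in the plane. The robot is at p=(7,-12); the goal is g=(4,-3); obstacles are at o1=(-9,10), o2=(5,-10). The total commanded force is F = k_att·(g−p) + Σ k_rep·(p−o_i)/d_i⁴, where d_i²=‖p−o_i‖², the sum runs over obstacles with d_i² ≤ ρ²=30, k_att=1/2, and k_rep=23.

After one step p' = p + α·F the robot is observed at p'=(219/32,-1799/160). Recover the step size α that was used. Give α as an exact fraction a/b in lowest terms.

F_att = 1/2·(g−p) = 1/2·(-3,9) = (-1.5000,4.5000)
o1: d²=740 > ρ²=30 → inactive
o2: d²=8 ≤ ρ²=30; F_rep = 23·(2,-2)/8² = (0.7188,-0.7188)
F = F_att + ΣF_rep = (-0.7812,3.7812)
Δp = p'−p = (-0.1562,0.7562); α = Δx/Fx = (-5/32) / (-25/32) = 1/5
check: Δy/Fy = (121/160) / (121/32) = 1/5 ✓

α = 1/5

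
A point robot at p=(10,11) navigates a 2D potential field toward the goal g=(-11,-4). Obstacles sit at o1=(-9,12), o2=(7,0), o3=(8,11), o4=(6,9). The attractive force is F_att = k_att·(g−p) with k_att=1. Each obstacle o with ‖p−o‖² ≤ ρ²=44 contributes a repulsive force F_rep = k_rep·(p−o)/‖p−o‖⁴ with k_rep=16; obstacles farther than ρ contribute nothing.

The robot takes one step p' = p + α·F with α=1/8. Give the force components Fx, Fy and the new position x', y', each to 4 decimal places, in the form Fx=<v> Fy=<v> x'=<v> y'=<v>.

Fx=-18.8400 Fy=-14.9200 x'=7.6450 y'=9.1350

F_att = 1·(g−p) = 1·(-21,-15) = (-21.0000,-15.0000)
o1: d²=362 > ρ²=44 → inactive
o2: d²=130 > ρ²=44 → inactive
o3: d²=4 ≤ ρ²=44; F_rep = 16·(2,0)/4² = (2.0000,0.0000)
o4: d²=20 ≤ ρ²=44; F_rep = 16·(4,2)/20² = (0.1600,0.0800)
F = F_att + ΣF_rep = (-18.8400,-14.9200)
p' = p + 1/8·F = (7.6450,9.1350)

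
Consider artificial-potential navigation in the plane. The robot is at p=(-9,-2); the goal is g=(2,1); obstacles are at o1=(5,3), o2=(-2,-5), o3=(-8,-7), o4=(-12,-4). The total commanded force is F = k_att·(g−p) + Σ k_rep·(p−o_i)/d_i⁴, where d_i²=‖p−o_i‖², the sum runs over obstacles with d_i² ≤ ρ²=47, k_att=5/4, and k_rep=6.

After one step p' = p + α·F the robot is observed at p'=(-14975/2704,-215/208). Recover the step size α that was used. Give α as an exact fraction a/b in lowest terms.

F_att = 5/4·(g−p) = 5/4·(11,3) = (13.7500,3.7500)
o1: d²=221 > ρ²=47 → inactive
o2: d²=58 > ρ²=47 → inactive
o3: d²=26 ≤ ρ²=47; F_rep = 6·(-1,5)/26² = (-0.0089,0.0444)
o4: d²=13 ≤ ρ²=47; F_rep = 6·(3,2)/13² = (0.1065,0.0710)
F = F_att + ΣF_rep = (13.8476,3.8654)
Δp = p'−p = (3.4619,0.9663); α = Δx/Fx = (9361/2704) / (9361/676) = 1/4
check: Δy/Fy = (201/208) / (201/52) = 1/4 ✓

α = 1/4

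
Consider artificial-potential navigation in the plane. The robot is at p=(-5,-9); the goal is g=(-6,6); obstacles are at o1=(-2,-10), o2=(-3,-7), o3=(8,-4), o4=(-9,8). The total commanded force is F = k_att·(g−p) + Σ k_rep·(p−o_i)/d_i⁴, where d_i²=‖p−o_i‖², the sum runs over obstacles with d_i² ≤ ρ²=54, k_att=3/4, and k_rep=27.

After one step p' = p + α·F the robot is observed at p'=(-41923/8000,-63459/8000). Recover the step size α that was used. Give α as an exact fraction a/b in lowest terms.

F_att = 3/4·(g−p) = 3/4·(-1,15) = (-0.7500,11.2500)
o1: d²=10 ≤ ρ²=54; F_rep = 27·(-3,1)/10² = (-0.8100,0.2700)
o2: d²=8 ≤ ρ²=54; F_rep = 27·(-2,-2)/8² = (-0.8438,-0.8438)
o3: d²=194 > ρ²=54 → inactive
o4: d²=305 > ρ²=54 → inactive
F = F_att + ΣF_rep = (-2.4038,10.6762)
Δp = p'−p = (-0.2404,1.0676); α = Δx/Fx = (-1923/8000) / (-1923/800) = 1/10
check: Δy/Fy = (8541/8000) / (8541/800) = 1/10 ✓

α = 1/10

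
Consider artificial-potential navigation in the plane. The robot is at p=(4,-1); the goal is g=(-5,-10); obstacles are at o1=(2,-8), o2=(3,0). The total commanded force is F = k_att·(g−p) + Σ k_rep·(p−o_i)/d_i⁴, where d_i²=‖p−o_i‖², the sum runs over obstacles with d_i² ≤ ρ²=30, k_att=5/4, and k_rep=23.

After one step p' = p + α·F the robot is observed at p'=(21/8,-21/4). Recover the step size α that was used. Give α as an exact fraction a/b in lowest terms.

F_att = 5/4·(g−p) = 5/4·(-9,-9) = (-11.2500,-11.2500)
o1: d²=53 > ρ²=30 → inactive
o2: d²=2 ≤ ρ²=30; F_rep = 23·(1,-1)/2² = (5.7500,-5.7500)
F = F_att + ΣF_rep = (-5.5000,-17.0000)
Δp = p'−p = (-1.3750,-4.2500); α = Δx/Fx = (-11/8) / (-11/2) = 1/4
check: Δy/Fy = (-17/4) / (-17) = 1/4 ✓

α = 1/4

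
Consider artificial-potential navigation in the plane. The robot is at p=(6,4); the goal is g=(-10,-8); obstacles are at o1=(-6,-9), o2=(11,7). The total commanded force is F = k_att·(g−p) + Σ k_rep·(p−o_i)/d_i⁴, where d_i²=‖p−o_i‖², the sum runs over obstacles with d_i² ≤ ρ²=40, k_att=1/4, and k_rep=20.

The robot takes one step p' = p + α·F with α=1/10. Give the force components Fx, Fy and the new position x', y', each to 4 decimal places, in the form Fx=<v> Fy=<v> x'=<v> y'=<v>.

Fx=-4.0865 Fy=-3.0519 x'=5.5913 y'=3.6948

F_att = 1/4·(g−p) = 1/4·(-16,-12) = (-4.0000,-3.0000)
o1: d²=313 > ρ²=40 → inactive
o2: d²=34 ≤ ρ²=40; F_rep = 20·(-5,-3)/34² = (-0.0865,-0.0519)
F = F_att + ΣF_rep = (-4.0865,-3.0519)
p' = p + 1/10·F = (5.5913,3.6948)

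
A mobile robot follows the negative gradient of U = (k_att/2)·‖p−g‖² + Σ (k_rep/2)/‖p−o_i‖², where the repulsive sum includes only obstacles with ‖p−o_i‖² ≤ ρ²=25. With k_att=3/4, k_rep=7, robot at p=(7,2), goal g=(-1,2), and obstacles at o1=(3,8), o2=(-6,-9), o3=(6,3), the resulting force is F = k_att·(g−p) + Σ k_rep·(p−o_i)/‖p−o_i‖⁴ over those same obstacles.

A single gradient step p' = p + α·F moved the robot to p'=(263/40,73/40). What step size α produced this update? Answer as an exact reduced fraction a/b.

α = 1/10

F_att = 3/4·(g−p) = 3/4·(-8,0) = (-6.0000,0.0000)
o1: d²=52 > ρ²=25 → inactive
o2: d²=290 > ρ²=25 → inactive
o3: d²=2 ≤ ρ²=25; F_rep = 7·(1,-1)/2² = (1.7500,-1.7500)
F = F_att + ΣF_rep = (-4.2500,-1.7500)
Δp = p'−p = (-0.4250,-0.1750); α = Δx/Fx = (-17/40) / (-17/4) = 1/10
check: Δy/Fy = (-7/40) / (-7/4) = 1/10 ✓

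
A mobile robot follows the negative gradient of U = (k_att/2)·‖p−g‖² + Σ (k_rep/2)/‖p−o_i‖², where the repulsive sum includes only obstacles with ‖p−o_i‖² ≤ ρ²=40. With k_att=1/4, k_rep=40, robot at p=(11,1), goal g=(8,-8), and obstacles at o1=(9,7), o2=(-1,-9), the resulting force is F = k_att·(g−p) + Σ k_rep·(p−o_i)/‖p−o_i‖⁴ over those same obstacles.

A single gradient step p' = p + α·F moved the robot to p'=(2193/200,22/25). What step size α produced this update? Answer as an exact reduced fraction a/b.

α = 1/20

F_att = 1/4·(g−p) = 1/4·(-3,-9) = (-0.7500,-2.2500)
o1: d²=40 ≤ ρ²=40; F_rep = 40·(2,-6)/40² = (0.0500,-0.1500)
o2: d²=244 > ρ²=40 → inactive
F = F_att + ΣF_rep = (-0.7000,-2.4000)
Δp = p'−p = (-0.0350,-0.1200); α = Δx/Fx = (-7/200) / (-7/10) = 1/20
check: Δy/Fy = (-3/25) / (-12/5) = 1/20 ✓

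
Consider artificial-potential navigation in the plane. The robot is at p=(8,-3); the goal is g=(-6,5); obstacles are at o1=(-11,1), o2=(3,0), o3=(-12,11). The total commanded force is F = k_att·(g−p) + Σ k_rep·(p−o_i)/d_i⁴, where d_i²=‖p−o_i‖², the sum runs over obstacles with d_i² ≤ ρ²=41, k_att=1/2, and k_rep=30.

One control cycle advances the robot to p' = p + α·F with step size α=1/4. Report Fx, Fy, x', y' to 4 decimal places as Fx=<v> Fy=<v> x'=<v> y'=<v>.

Fx=-6.8702 Fy=3.9221 x'=6.2824 y'=-2.0195

F_att = 1/2·(g−p) = 1/2·(-14,8) = (-7.0000,4.0000)
o1: d²=377 > ρ²=41 → inactive
o2: d²=34 ≤ ρ²=41; F_rep = 30·(5,-3)/34² = (0.1298,-0.0779)
o3: d²=596 > ρ²=41 → inactive
F = F_att + ΣF_rep = (-6.8702,3.9221)
p' = p + 1/4·F = (6.2824,-2.0195)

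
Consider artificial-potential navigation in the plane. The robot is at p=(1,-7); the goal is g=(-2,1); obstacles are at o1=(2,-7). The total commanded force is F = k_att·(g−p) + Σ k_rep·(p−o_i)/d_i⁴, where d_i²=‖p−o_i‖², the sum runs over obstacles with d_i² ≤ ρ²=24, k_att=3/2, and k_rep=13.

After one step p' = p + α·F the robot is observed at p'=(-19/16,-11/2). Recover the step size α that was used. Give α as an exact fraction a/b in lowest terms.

α = 1/8

F_att = 3/2·(g−p) = 3/2·(-3,8) = (-4.5000,12.0000)
o1: d²=1 ≤ ρ²=24; F_rep = 13·(-1,0)/1² = (-13.0000,0.0000)
F = F_att + ΣF_rep = (-17.5000,12.0000)
Δp = p'−p = (-2.1875,1.5000); α = Δx/Fx = (-35/16) / (-35/2) = 1/8
check: Δy/Fy = (3/2) / (12) = 1/8 ✓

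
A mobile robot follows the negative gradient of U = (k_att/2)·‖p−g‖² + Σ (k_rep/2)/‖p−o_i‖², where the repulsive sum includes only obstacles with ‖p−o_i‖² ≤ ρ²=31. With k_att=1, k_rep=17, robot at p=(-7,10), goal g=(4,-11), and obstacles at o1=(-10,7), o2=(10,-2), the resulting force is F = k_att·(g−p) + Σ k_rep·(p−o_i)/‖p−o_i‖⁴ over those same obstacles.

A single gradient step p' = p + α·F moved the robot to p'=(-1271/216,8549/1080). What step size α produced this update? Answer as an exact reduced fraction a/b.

F_att = 1·(g−p) = 1·(11,-21) = (11.0000,-21.0000)
o1: d²=18 ≤ ρ²=31; F_rep = 17·(3,3)/18² = (0.1574,0.1574)
o2: d²=433 > ρ²=31 → inactive
F = F_att + ΣF_rep = (11.1574,-20.8426)
Δp = p'−p = (1.1157,-2.0843); α = Δx/Fx = (241/216) / (1205/108) = 1/10
check: Δy/Fy = (-2251/1080) / (-2251/108) = 1/10 ✓

α = 1/10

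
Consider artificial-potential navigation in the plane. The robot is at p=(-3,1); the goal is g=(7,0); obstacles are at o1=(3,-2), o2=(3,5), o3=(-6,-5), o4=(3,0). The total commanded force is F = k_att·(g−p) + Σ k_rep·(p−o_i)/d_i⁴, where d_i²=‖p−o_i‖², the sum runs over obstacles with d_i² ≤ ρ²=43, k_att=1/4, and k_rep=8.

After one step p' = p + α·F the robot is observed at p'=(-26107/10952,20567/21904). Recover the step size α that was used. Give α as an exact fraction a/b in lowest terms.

α = 1/4

F_att = 1/4·(g−p) = 1/4·(10,-1) = (2.5000,-0.2500)
o1: d²=45 > ρ²=43 → inactive
o2: d²=52 > ρ²=43 → inactive
o3: d²=45 > ρ²=43 → inactive
o4: d²=37 ≤ ρ²=43; F_rep = 8·(-6,1)/37² = (-0.0351,0.0058)
F = F_att + ΣF_rep = (2.4649,-0.2442)
Δp = p'−p = (0.6162,-0.0610); α = Δx/Fx = (6749/10952) / (6749/2738) = 1/4
check: Δy/Fy = (-1337/21904) / (-1337/5476) = 1/4 ✓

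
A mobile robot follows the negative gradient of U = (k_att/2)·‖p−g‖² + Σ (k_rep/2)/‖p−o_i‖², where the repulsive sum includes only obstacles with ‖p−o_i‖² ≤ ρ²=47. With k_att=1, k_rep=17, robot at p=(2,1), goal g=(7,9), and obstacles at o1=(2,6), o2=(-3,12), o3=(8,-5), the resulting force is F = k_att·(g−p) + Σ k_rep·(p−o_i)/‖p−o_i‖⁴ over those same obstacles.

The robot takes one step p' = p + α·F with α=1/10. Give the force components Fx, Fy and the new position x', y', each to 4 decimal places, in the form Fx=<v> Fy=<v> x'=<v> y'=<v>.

F_att = 1·(g−p) = 1·(5,8) = (5.0000,8.0000)
o1: d²=25 ≤ ρ²=47; F_rep = 17·(0,-5)/25² = (0.0000,-0.1360)
o2: d²=146 > ρ²=47 → inactive
o3: d²=72 > ρ²=47 → inactive
F = F_att + ΣF_rep = (5.0000,7.8640)
p' = p + 1/10·F = (2.5000,1.7864)

Fx=5.0000 Fy=7.8640 x'=2.5000 y'=1.7864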